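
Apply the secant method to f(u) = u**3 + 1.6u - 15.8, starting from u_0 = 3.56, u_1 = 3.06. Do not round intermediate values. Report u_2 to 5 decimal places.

2.54601

f(u_0) = 35.014016, f(u_1) = 17.748616
u_2 = 3.060000 - (17.748616)·(3.060000 - 3.560000)/(17.748616 - (35.014016)) = 2.546006; f(u_2) = 4.777198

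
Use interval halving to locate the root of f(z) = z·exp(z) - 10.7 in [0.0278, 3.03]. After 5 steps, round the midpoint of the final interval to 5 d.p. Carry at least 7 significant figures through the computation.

1.76345

f(0.027800) = -10.671416, f(3.030000) = 52.012615 (opposite signs)
step 1: m = 1.528900, f(m) = -3.647032 < 0 → root in [1.528900, 3.030000]
step 2: m = 2.279450, f(m) = 11.573201 > 0 → root in [1.528900, 2.279450]
step 3: m = 1.904175, f(m) = 2.084377 > 0 → root in [1.528900, 1.904175]
step 4: m = 1.716537, f(m) = -1.147082 < 0 → root in [1.716537, 1.904175]
step 5: m = 1.810356, f(m) = 0.366028 > 0 → root in [1.716537, 1.810356]
Midpoint of [1.716537, 1.810356] = 1.763447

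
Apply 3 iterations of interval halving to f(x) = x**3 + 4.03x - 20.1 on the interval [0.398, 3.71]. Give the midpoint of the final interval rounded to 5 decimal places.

2.26100

f(0.398000) = -18.433015, f(3.710000) = 45.916111 (opposite signs)
step 1: m = 2.054000, f(m) = -3.156727 < 0 → root in [2.054000, 3.710000]
step 2: m = 2.882000, f(m) = 15.452133 > 0 → root in [2.054000, 2.882000]
step 3: m = 2.468000, f(m) = 4.878687 > 0 → root in [2.054000, 2.468000]
Midpoint of [2.054000, 2.468000] = 2.261000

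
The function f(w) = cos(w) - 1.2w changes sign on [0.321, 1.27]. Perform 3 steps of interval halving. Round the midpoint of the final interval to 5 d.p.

0.61756

f(0.321000) = 0.563720, f(1.270000) = -1.227719 (opposite signs)
step 1: m = 0.795500, f(m) = -0.254672 < 0 → root in [0.321000, 0.795500]
step 2: m = 0.558250, f(m) = 0.178283 > 0 → root in [0.558250, 0.795500]
step 3: m = 0.676875, f(m) = -0.032716 < 0 → root in [0.558250, 0.676875]
Midpoint of [0.558250, 0.676875] = 0.617563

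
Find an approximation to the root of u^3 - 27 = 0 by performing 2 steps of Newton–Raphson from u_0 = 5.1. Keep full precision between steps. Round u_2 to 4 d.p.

f'(u) = 3u^2
u_0 = 5.100000: f = 105.651000, f' = 78.030000 → u_1 = 5.100000 - (105.651000)/(78.030000) = 3.746021
u_1 = 3.746021: f = 25.566679, f' = 42.098015 → u_2 = 3.746021 - (25.566679)/(42.098015) = 3.138708

3.1387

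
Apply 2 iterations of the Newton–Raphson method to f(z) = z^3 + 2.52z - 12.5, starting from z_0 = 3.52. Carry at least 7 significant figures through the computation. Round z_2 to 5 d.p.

Newton update: z ← z − f(z)/f'(z).
f'(z) = 3z^2 + 2.52
z_0 = 3.520000: f = 39.984608, f' = 39.691200 → z_1 = 3.520000 - (39.984608)/(39.691200) = 2.512608
z_1 = 2.512608: f = 9.694361, f' = 21.459593 → z_2 = 2.512608 - (9.694361)/(21.459593) = 2.060858

2.06086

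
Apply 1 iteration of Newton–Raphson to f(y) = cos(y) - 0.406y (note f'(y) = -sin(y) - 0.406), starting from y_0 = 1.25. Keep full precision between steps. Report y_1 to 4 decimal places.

1.1082

y_0 = 1.250000: f = -0.192178, f' = -1.354985 → y_1 = 1.250000 - (-0.192178)/(-1.354985) = 1.108170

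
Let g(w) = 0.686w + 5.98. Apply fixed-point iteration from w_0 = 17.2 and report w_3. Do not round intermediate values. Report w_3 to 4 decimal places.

18.4491

w_1 = g(17.200000) = 17.779200
w_2 = g(17.779200) = 18.176531
w_3 = g(18.176531) = 18.449100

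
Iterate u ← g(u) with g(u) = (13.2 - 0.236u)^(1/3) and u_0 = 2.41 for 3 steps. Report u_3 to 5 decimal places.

2.33005

u_1 = g(2.410000) = 2.328888
u_2 = g(2.328888) = 2.330064
u_3 = g(2.330064) = 2.330047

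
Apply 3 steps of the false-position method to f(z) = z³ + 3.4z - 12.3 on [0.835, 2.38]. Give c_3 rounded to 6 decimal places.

f(0.835000) = -8.878817, f(2.380000) = 9.273272
step 1: c = 1.590713, f(c) = -2.866485 < 0 → new bracket [1.590713, 2.380000]
step 2: c = 1.777083, f(c) = -0.645853 < 0 → new bracket [1.777083, 2.380000]
step 3: c = 1.816340, f(c) = -0.132178 < 0 → new bracket [1.816340, 2.380000]

1.816340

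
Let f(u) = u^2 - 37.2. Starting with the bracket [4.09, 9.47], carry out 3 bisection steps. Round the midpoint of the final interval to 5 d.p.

f(4.090000) = -20.471900, f(9.470000) = 52.480900 (opposite signs)
step 1: m = 6.780000, f(m) = 8.768400 > 0 → root in [4.090000, 6.780000]
step 2: m = 5.435000, f(m) = -7.660775 < 0 → root in [5.435000, 6.780000]
step 3: m = 6.107500, f(m) = 0.101556 > 0 → root in [5.435000, 6.107500]
Midpoint of [5.435000, 6.107500] = 5.771250

5.77125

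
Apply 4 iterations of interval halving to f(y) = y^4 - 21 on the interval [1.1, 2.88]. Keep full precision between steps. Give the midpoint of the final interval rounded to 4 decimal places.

2.1569

f(1.100000) = -19.535900, f(2.880000) = 47.797071 (opposite signs)
step 1: m = 1.990000, f(m) = -5.317608 < 0 → root in [1.990000, 2.880000]
step 2: m = 2.435000, f(m) = 14.155709 > 0 → root in [1.990000, 2.435000]
step 3: m = 2.212500, f(m) = 2.962555 > 0 → root in [1.990000, 2.212500]
step 4: m = 2.101250, f(m) = -1.505554 < 0 → root in [2.101250, 2.212500]
Midpoint of [2.101250, 2.212500] = 2.156875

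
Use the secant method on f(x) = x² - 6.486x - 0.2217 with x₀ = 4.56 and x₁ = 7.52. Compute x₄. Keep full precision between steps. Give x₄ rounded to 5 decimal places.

6.52277

f(x_0) = -9.004260, f(x_1) = 7.553980
x_2 = 7.520000 - (7.553980)·(7.520000 - 4.560000)/(7.553980 - (-9.004260)) = 6.169628; f(x_2) = -2.173597
x_3 = 6.169628 - (-2.173597)·(6.169628 - 7.520000)/(-2.173597 - (7.553980)) = 6.471365; f(x_3) = -0.316411
x_4 = 6.471365 - (-0.316411)·(6.471365 - 6.169628)/(-0.316411 - (-2.173597)) = 6.522772; f(x_4) = 0.018154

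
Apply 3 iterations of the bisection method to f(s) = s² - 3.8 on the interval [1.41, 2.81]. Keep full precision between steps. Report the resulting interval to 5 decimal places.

f(1.410000) = -1.811900, f(2.810000) = 4.096100 (opposite signs)
step 1: m = 2.110000, f(m) = 0.652100 > 0 → root in [1.410000, 2.110000]
step 2: m = 1.760000, f(m) = -0.702400 < 0 → root in [1.760000, 2.110000]
step 3: m = 1.935000, f(m) = -0.055775 < 0 → root in [1.935000, 2.110000]

[1.93500, 2.11000]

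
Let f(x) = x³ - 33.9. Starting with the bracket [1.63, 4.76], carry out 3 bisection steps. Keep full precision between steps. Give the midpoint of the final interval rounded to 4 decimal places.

3.3906

f(1.630000) = -29.569253, f(4.760000) = 73.950176 (opposite signs)
step 1: m = 3.195000, f(m) = -1.285360 < 0 → root in [3.195000, 4.760000]
step 2: m = 3.977500, f(m) = 29.026064 > 0 → root in [3.195000, 3.977500]
step 3: m = 3.586250, f(m) = 12.223439 > 0 → root in [3.195000, 3.586250]
Midpoint of [3.195000, 3.586250] = 3.390625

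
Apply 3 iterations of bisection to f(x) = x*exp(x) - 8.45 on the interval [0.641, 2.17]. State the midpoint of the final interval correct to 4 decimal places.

f(0.641000) = -7.233140, f(2.170000) = 10.555476 (opposite signs)
step 1: m = 1.405500, f(m) = -2.718982 < 0 → root in [1.405500, 2.170000]
step 2: m = 1.787750, f(m) = 2.233579 > 0 → root in [1.405500, 1.787750]
step 3: m = 1.596625, f(m) = -0.568510 < 0 → root in [1.596625, 1.787750]
Midpoint of [1.596625, 1.787750] = 1.692187

1.6922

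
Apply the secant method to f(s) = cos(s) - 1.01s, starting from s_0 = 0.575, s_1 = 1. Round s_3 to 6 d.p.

0.734239

f(s_0) = 0.258442, f(s_1) = -0.469698
s_2 = 1.000000 - (-0.469698)·(1.000000 - 0.575000)/(-0.469698 - (0.258442)) = 0.725847; f(s_2) = 0.014831
s_3 = 0.725847 - (0.014831)·(0.725847 - 1.000000)/(0.014831 - (-0.469698)) = 0.734239; f(s_3) = 0.000759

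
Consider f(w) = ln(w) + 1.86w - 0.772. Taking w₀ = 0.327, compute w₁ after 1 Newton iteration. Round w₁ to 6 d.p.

0.587583

Newton update: w ← w − f(w)/f'(w).
f'(w) = 1/w + 1.86
w_0 = 0.327000: f = -1.281575, f' = 4.918104 → w_1 = 0.327000 - (-1.281575)/(4.918104) = 0.587583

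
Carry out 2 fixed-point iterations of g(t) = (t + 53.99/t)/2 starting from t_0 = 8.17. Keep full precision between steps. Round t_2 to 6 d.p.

t_1 = g(8.170000) = 7.389162
t_2 = g(7.389162) = 7.347905

7.347905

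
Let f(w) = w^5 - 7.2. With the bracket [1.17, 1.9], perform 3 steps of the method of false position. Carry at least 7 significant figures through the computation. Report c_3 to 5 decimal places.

1.45382

False-position update: c = (a·f(b) − b·f(a))/(f(b) − f(a)); replace the endpoint whose sign matches f(c).
f(1.170000) = -5.007552, f(1.900000) = 17.560990
step 1: c = 1.331974, f(c) = -3.007448 < 0 → new bracket [1.331974, 1.900000]
step 2: c = 1.415029, f(c) = -1.526824 < 0 → new bracket [1.415029, 1.900000]
step 3: c = 1.453821, f(c) = -0.705359 < 0 → new bracket [1.453821, 1.900000]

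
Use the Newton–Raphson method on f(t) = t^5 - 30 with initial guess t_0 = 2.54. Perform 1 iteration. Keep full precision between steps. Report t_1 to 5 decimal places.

f'(t) = 5t^4
t_0 = 2.540000: f = 75.722782, f' = 208.115713 → t_1 = 2.540000 - (75.722782)/(208.115713) = 2.176151

2.17615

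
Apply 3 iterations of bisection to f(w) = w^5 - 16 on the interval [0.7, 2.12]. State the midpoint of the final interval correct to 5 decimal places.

1.67625

f(0.700000) = -15.831930, f(2.120000) = 26.823218 (opposite signs)
step 1: m = 1.410000, f(m) = -10.426916 < 0 → root in [1.410000, 2.120000]
step 2: m = 1.765000, f(m) = 1.128666 > 0 → root in [1.410000, 1.765000]
step 3: m = 1.587500, f(m) = -5.917490 < 0 → root in [1.587500, 1.765000]
Midpoint of [1.587500, 1.765000] = 1.676250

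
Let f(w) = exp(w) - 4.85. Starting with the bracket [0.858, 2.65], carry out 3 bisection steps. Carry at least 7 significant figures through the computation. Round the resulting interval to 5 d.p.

[1.53000, 1.75400]

f(0.858000) = -2.491561, f(2.650000) = 9.304039 (opposite signs)
step 1: m = 1.754000, f(m) = 0.927667 > 0 → root in [0.858000, 1.754000]
step 2: m = 1.306000, f(m) = -1.158621 < 0 → root in [1.306000, 1.754000]
step 3: m = 1.530000, f(m) = -0.231823 < 0 → root in [1.530000, 1.754000]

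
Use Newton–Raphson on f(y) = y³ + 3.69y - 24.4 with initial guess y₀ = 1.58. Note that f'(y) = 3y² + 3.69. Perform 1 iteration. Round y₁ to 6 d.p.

2.888277

y_0 = 1.580000: f = -14.625488, f' = 11.179200 → y_1 = 1.580000 - (-14.625488)/(11.179200) = 2.888277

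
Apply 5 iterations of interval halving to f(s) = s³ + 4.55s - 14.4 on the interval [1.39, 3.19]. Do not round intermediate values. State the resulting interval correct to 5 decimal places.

f(1.390000) = -5.389881, f(3.190000) = 32.576259 (opposite signs)
step 1: m = 2.290000, f(m) = 8.028489 > 0 → root in [1.390000, 2.290000]
step 2: m = 1.840000, f(m) = 0.201504 > 0 → root in [1.390000, 1.840000]
step 3: m = 1.615000, f(m) = -2.839467 < 0 → root in [1.615000, 1.840000]
step 4: m = 1.727500, f(m) = -1.384572 < 0 → root in [1.727500, 1.840000]
step 5: m = 1.783750, f(m) = -0.608466 < 0 → root in [1.783750, 1.840000]

[1.78375, 1.84000]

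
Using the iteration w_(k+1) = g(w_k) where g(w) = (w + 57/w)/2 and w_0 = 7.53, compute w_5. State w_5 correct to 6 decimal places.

7.549834

w_1 = g(7.530000) = 7.549861
w_2 = g(7.549861) = 7.549834
w_3 = g(7.549834) = 7.549834
w_4 = g(7.549834) = 7.549834
w_5 = g(7.549834) = 7.549834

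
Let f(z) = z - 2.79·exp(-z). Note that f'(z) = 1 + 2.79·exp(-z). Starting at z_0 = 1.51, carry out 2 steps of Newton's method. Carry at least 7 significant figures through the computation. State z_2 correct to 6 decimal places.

z_0 = 1.510000: f = 0.893661, f' = 1.616339 → z_1 = 1.510000 - (0.893661)/(1.616339) = 0.957108
z_1 = 0.957108: f = -0.114258, f' = 2.071365 → z_2 = 0.957108 - (-0.114258)/(2.071365) = 1.012268

1.012268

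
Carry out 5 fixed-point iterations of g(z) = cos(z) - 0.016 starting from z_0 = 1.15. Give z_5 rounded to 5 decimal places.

0.67372

z_1 = g(1.150000) = 0.392487
z_2 = g(0.392487) = 0.907961
z_3 = g(0.907961) = 0.599355
z_4 = g(0.599355) = 0.809700
z_5 = g(0.809700) = 0.673716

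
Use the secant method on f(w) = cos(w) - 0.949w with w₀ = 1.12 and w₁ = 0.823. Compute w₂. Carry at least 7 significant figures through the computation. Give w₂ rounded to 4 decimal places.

f(w_0) = -0.627198, f(w_1) = -0.101002
w_2 = 0.823000 - (-0.101002)·(0.823000 - 1.120000)/(-0.101002 - (-0.627198)) = 0.765991; f(w_2) = -0.006230

0.7660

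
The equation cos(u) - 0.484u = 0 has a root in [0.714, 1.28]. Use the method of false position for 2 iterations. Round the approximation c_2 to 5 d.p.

f(0.714000) = 0.410172, f(1.280000) = -0.332805
step 1: c = 1.026469, f(c) = 0.021031 > 0 → new bracket [1.026469, 1.280000]
step 2: c = 1.041539, f(c) = 0.000788 > 0 → new bracket [1.041539, 1.280000]

1.04154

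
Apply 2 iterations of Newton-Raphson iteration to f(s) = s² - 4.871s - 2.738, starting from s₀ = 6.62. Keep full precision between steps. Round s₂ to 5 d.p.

f'(s) = 2s - 4.871
s_0 = 6.620000: f = 8.840380, f' = 8.369000 → s_1 = 6.620000 - (8.840380)/(8.369000) = 5.563675
s_1 = 5.563675: f = 1.115822, f' = 6.256351 → s_2 = 5.563675 - (1.115822)/(6.256351) = 5.385325

5.38533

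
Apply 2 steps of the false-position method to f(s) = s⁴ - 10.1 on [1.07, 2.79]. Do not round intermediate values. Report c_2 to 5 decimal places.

1.50378

f(1.070000) = -8.789204, f(2.790000) = 50.492213
step 1: c = 1.325011, f(c) = -7.017676 < 0 → new bracket [1.325011, 2.790000]
step 2: c = 1.503777, f(c) = -4.986313 < 0 → new bracket [1.503777, 2.790000]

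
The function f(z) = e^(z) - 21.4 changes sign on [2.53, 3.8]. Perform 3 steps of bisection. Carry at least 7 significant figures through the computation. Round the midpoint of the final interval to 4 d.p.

3.0856

f(2.530000) = -8.846494, f(3.800000) = 23.301184 (opposite signs)
step 1: m = 3.165000, f(m) = 2.288744 > 0 → root in [2.530000, 3.165000]
step 2: m = 2.847500, f(m) = -4.155384 < 0 → root in [2.847500, 3.165000]
step 3: m = 3.006250, f(m) = -1.188535 < 0 → root in [3.006250, 3.165000]
Midpoint of [3.006250, 3.165000] = 3.085625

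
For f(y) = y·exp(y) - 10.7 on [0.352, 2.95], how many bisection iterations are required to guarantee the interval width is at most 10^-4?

15

Initial width b − a = 2.95 − 0.352 = 2.598000.
After n steps the width is (b−a)/2^n; need (b−a)/2^n ≤ 10^-4.
So n ≥ log₂(2.598000/10^-4) = log₂(25980.0000) ≈ 14.6651.
Hence n = 15.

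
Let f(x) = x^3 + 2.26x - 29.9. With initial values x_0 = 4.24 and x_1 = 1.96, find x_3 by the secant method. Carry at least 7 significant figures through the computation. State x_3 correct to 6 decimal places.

f(x_0) = 55.907424, f(x_1) = -17.940864
x_2 = 1.960000 - (-17.940864)·(1.960000 - 4.240000)/(-17.940864 - (55.907424)) = 2.513908; f(x_2) = -8.331336
x_3 = 2.513908 - (-8.331336)·(2.513908 - 1.960000)/(-8.331336 - (-17.940864)) = 2.994139; f(x_3) = 3.708826

2.994139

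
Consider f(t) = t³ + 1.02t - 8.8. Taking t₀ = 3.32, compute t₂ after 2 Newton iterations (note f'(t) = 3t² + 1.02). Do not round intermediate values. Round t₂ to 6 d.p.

t_0 = 3.320000: f = 31.180768, f' = 34.087200 → t_1 = 3.320000 - (31.180768)/(34.087200) = 2.405265
t_1 = 2.405265: f = 7.568542, f' = 18.375894 → t_2 = 2.405265 - (7.568542)/(18.375894) = 1.993391

1.993391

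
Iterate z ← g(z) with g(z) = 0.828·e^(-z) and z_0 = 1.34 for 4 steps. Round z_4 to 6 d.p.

z_1 = g(1.340000) = 0.216808
z_2 = g(0.216808) = 0.666610
z_3 = g(0.666610) = 0.425134
z_4 = g(0.425134) = 0.541249

0.541249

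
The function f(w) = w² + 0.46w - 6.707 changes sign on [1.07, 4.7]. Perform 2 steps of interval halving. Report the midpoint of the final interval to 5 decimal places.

f(1.070000) = -5.069900, f(4.700000) = 17.545000 (opposite signs)
step 1: m = 2.885000, f(m) = 2.943325 > 0 → root in [1.070000, 2.885000]
step 2: m = 1.977500, f(m) = -1.886844 < 0 → root in [1.977500, 2.885000]
Midpoint of [1.977500, 2.885000] = 2.431250

2.43125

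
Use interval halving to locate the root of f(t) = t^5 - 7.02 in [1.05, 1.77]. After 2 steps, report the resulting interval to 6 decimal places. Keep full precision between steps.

[1.410000, 1.590000]

f(1.050000) = -5.743718, f(1.770000) = 10.352660 (opposite signs)
step 1: m = 1.410000, f(m) = -1.446916 < 0 → root in [1.410000, 1.770000]
step 2: m = 1.590000, f(m) = 3.142150 > 0 → root in [1.410000, 1.590000]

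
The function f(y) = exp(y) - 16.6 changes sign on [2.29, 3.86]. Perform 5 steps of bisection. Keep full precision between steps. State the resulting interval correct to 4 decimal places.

[2.7806, 2.8297]

f(2.290000) = -6.725062, f(3.860000) = 30.865351 (opposite signs)
step 1: m = 3.075000, f(m) = 5.049882 > 0 → root in [2.290000, 3.075000]
step 2: m = 2.682500, f(m) = -1.978398 < 0 → root in [2.682500, 3.075000]
step 3: m = 2.878750, f(m) = 1.192019 > 0 → root in [2.682500, 2.878750]
step 4: m = 2.780625, f(m) = -0.470902 < 0 → root in [2.780625, 2.878750]
step 5: m = 2.829688, f(m) = 0.340166 > 0 → root in [2.780625, 2.829688]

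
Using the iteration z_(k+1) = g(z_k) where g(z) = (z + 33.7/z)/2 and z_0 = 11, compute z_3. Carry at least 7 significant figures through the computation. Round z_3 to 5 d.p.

z_1 = g(11.000000) = 7.031818
z_2 = g(7.031818) = 5.912160
z_3 = g(5.912160) = 5.806138

5.80614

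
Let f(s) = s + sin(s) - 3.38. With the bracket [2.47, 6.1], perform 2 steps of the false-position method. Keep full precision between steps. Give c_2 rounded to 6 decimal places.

3.124557

f(2.470000) = -0.287766, f(6.100000) = 2.537837
step 1: c = 2.839688, f(c) = -0.242973 < 0 → new bracket [2.839688, 6.100000]
step 2: c = 3.124557, f(c) = -0.238408 < 0 → new bracket [3.124557, 6.100000]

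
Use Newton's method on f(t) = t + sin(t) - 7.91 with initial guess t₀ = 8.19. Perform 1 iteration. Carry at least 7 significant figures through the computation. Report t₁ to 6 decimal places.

Newton update: t ← t − f(t)/f'(t).
f'(t) = 1 + cos(t)
t_0 = 8.190000: f = 1.224075, f' = 0.670269 → t_1 = 8.190000 - (1.224075)/(0.670269) = 6.363756

6.363756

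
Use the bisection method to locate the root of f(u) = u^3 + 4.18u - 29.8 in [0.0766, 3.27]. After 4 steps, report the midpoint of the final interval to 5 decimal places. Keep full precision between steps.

f(0.076600) = -29.479363, f(3.270000) = 18.834383 (opposite signs)
step 1: m = 1.673300, f(m) = -18.120478 < 0 → root in [1.673300, 3.270000]
step 2: m = 2.471650, f(m) = -4.369060 < 0 → root in [2.471650, 3.270000]
step 3: m = 2.870825, f(m) = 5.860344 > 0 → root in [2.471650, 2.870825]
step 4: m = 2.671238, f(m) = 0.426414 > 0 → root in [2.471650, 2.671238]
Midpoint of [2.471650, 2.671238] = 2.571444

2.57144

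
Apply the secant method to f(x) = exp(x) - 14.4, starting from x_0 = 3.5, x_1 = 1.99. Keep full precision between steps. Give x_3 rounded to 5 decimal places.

2.77148

f(x_0) = 18.715452, f(x_1) = -7.084466
x_2 = 1.990000 - (-7.084466)·(1.990000 - 3.500000)/(-7.084466 - (18.715452)) = 2.404635; f(x_2) = -3.325615
x_3 = 2.404635 - (-3.325615)·(2.404635 - 1.990000)/(-3.325615 - (-7.084466)) = 2.771480; f(x_3) = 1.582266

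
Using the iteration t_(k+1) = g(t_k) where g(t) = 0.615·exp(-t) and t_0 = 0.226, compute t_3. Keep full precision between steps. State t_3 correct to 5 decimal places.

t_1 = g(0.226000) = 0.490597
t_2 = g(0.490597) = 0.376541
t_3 = g(0.376541) = 0.422032

0.42203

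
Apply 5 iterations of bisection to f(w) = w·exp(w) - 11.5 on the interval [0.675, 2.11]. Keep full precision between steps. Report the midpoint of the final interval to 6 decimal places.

f(0.675000) = -10.174278, f(2.110000) = 5.903789 (opposite signs)
step 1: m = 1.392500, f(m) = -5.895327 < 0 → root in [1.392500, 2.110000]
step 2: m = 1.751250, f(m) = -1.409647 < 0 → root in [1.751250, 2.110000]
step 3: m = 1.930625, f(m) = 1.809376 > 0 → root in [1.751250, 1.930625]
step 4: m = 1.840937, f(m) = 0.102406 > 0 → root in [1.751250, 1.840937]
step 5: m = 1.796094, f(m) = -0.676627 < 0 → root in [1.796094, 1.840937]
Midpoint of [1.796094, 1.840937] = 1.818516

1.818516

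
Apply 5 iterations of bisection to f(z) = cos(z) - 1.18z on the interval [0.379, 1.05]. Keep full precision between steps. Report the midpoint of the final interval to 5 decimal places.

0.66208

f(0.379000) = 0.481815, f(1.050000) = -0.741429 (opposite signs)
step 1: m = 0.714500, f(m) = -0.087689 < 0 → root in [0.379000, 0.714500]
step 2: m = 0.546750, f(m) = 0.209054 > 0 → root in [0.546750, 0.714500]
step 3: m = 0.630625, f(m) = 0.063522 > 0 → root in [0.630625, 0.714500]
step 4: m = 0.672562, f(m) = -0.011396 < 0 → root in [0.630625, 0.672562]
step 5: m = 0.651594, f(m) = 0.026238 > 0 → root in [0.651594, 0.672562]
Midpoint of [0.651594, 0.672562] = 0.662078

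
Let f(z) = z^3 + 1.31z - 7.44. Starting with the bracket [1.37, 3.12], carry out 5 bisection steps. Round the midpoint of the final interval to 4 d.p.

f(1.370000) = -3.073947, f(3.120000) = 27.018528 (opposite signs)
step 1: m = 2.245000, f(m) = 6.815806 > 0 → root in [1.370000, 2.245000]
step 2: m = 1.807500, f(m) = 0.833029 > 0 → root in [1.370000, 1.807500]
step 3: m = 1.588750, f(m) = -1.348531 < 0 → root in [1.588750, 1.807500]
step 4: m = 1.698125, f(m) = -0.318695 < 0 → root in [1.698125, 1.807500]
step 5: m = 1.752813, f(m) = 0.241441 > 0 → root in [1.698125, 1.752813]
Midpoint of [1.698125, 1.752813] = 1.725469

1.7255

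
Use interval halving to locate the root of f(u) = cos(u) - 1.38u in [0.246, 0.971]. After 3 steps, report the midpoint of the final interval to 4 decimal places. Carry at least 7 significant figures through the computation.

0.5632

f(0.246000) = 0.630414, f(0.971000) = -0.775506 (opposite signs)
step 1: m = 0.608500, f(m) = -0.019224 < 0 → root in [0.246000, 0.608500]
step 2: m = 0.427250, f(m) = 0.320504 > 0 → root in [0.427250, 0.608500]
step 3: m = 0.517875, f(m) = 0.154206 > 0 → root in [0.517875, 0.608500]
Midpoint of [0.517875, 0.608500] = 0.563188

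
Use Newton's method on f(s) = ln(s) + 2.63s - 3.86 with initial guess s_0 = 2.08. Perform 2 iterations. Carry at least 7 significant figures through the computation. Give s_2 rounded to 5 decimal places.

f'(s) = 1/s + 2.63
s_0 = 2.080000: f = 2.342768, f' = 3.110769 → s_1 = 2.080000 - (2.342768)/(3.110769) = 1.326885
s_1 = 1.326885: f = -0.087459, f' = 3.383645 → s_2 = 1.326885 - (-0.087459)/(3.383645) = 1.352732

1.35273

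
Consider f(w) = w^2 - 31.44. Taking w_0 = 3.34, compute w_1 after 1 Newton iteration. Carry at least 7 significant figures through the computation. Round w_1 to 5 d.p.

6.37659

f'(w) = 2w
w_0 = 3.340000: f = -20.284400, f' = 6.680000 → w_1 = 3.340000 - (-20.284400)/(6.680000) = 6.376587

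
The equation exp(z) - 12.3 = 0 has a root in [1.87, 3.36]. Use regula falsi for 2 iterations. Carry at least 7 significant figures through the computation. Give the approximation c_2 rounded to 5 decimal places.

f(1.870000) = -5.811704, f(3.360000) = 16.489191
step 1: c = 2.258300, f(c) = -2.733188 < 0 → new bracket [2.258300, 3.360000]
step 2: c = 2.414948, f(c) = -1.110808 < 0 → new bracket [2.414948, 3.360000]

2.41495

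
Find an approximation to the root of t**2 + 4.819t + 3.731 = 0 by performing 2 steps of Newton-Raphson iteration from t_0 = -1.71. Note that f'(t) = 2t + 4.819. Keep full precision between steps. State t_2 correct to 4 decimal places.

-0.9271

Newton update: t ← t − f(t)/f'(t).
t_0 = -1.710000: f = -1.585390, f' = 1.399000 → t_1 = -1.710000 - (-1.585390)/(1.399000) = -0.576769
t_1 = -0.576769: f = 1.284212, f' = 3.665462 → t_2 = -0.576769 - (1.284212)/(3.665462) = -0.927124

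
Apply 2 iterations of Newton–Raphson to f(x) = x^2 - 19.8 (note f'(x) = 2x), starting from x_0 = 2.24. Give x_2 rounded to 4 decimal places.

4.5569

Newton update: x ← x − f(x)/f'(x).
x_0 = 2.240000: f = -14.782400, f' = 4.480000 → x_1 = 2.240000 - (-14.782400)/(4.480000) = 5.539643
x_1 = 5.539643: f = 10.887643, f' = 11.079286 → x_2 = 5.539643 - (10.887643)/(11.079286) = 4.556940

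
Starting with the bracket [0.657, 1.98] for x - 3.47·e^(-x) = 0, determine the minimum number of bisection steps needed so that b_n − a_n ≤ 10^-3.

11

Initial width b − a = 1.98 − 0.657 = 1.323000.
After n steps the width is (b−a)/2^n; need (b−a)/2^n ≤ 10^-3.
So n ≥ log₂(1.323000/10^-3) = log₂(1323.0000) ≈ 10.3696.
Hence n = 11.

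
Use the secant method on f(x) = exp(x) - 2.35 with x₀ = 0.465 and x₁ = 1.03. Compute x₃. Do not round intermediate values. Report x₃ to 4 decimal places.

0.8514

f(x_0) = -0.757986, f(x_1) = 0.451066
x_2 = 1.030000 - (0.451066)·(1.030000 - 0.465000)/(0.451066 - (-0.757986)) = 0.819213; f(x_2) = -0.081286
x_3 = 0.819213 - (-0.081286)·(0.819213 - 1.030000)/(-0.081286 - (0.451066)) = 0.851399; f(x_3) = -0.007078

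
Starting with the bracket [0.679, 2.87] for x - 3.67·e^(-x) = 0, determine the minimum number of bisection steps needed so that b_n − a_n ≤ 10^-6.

22

Initial width b − a = 2.87 − 0.679 = 2.191000.
After n steps the width is (b−a)/2^n; need (b−a)/2^n ≤ 10^-6.
So n ≥ log₂(2.191000/10^-6) = log₂(2191000.0000) ≈ 21.0632.
Hence n = 22.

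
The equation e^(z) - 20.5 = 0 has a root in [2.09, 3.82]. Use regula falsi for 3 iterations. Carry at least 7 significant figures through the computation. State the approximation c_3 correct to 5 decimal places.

2.97471

f(2.090000) = -12.415085, f(3.820000) = 25.104208
step 1: c = 2.662455, f(c) = -6.168574 < 0 → new bracket [2.662455, 3.820000]
step 2: c = 2.890781, f(c) = -2.492629 < 0 → new bracket [2.890781, 3.820000]
step 3: c = 2.974711, f(c) = -0.916037 < 0 → new bracket [2.974711, 3.820000]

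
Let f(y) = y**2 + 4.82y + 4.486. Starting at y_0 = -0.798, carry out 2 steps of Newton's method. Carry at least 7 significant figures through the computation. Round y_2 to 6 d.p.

-1.258369

f'(y) = 2y + 4.82
y_0 = -0.798000: f = 1.276444, f' = 3.224000 → y_1 = -0.798000 - (1.276444)/(3.224000) = -1.193919
y_1 = -1.193919: f = 0.156752, f' = 2.432161 → y_2 = -1.193919 - (0.156752)/(2.432161) = -1.258369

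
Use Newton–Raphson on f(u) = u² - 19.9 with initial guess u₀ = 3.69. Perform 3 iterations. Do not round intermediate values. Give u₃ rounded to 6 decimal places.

4.460942

Newton update: u ← u − f(u)/f'(u).
f'(u) = 2u
u_0 = 3.690000: f = -6.283900, f' = 7.380000 → u_1 = 3.690000 - (-6.283900)/(7.380000) = 4.541477
u_1 = 4.541477: f = 0.725013, f' = 9.082954 → u_2 = 4.541477 - (0.725013)/(9.082954) = 4.461656
u_2 = 4.461656: f = 0.006371, f' = 8.923311 → u_3 = 4.461656 - (0.006371)/(8.923311) = 4.460942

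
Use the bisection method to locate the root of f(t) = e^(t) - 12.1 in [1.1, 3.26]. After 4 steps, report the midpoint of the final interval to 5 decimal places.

2.51750

f(1.100000) = -9.095834, f(3.260000) = 13.949537 (opposite signs)
step 1: m = 2.180000, f(m) = -3.253694 < 0 → root in [2.180000, 3.260000]
step 2: m = 2.720000, f(m) = 3.080322 > 0 → root in [2.180000, 2.720000]
step 3: m = 2.450000, f(m) = -0.511653 < 0 → root in [2.450000, 2.720000]
step 4: m = 2.585000, f(m) = 1.163289 > 0 → root in [2.450000, 2.585000]
Midpoint of [2.450000, 2.585000] = 2.517500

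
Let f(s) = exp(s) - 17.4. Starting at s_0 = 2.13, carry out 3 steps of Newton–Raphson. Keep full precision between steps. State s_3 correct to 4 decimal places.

2.8578

f'(s) = exp(s)
s_0 = 2.130000: f = -8.985133, f' = 8.414867 → s_1 = 2.130000 - (-8.985133)/(8.414867) = 3.197769
s_1 = 3.197769: f = 7.077857, f' = 24.477857 → s_2 = 3.197769 - (7.077857)/(24.477857) = 2.908615
s_2 = 2.908615: f = 0.931400, f' = 18.331400 → s_3 = 2.908615 - (0.931400)/(18.331400) = 2.857806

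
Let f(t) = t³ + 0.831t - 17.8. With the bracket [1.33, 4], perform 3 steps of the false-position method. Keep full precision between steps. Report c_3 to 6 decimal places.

False-position update: c = (a·f(b) − b·f(a))/(f(b) − f(a)); replace the endpoint whose sign matches f(c).
f(1.330000) = -14.342133, f(4.000000) = 49.524000
step 1: c = 1.929590, f(c) = -9.012034 < 0 → new bracket [1.929590, 4.000000]
step 2: c = 2.248344, f(c) = -4.566130 < 0 → new bracket [2.248344, 4.000000]
step 3: c = 2.396214, f(c) = -2.050068 < 0 → new bracket [2.396214, 4.000000]

2.396214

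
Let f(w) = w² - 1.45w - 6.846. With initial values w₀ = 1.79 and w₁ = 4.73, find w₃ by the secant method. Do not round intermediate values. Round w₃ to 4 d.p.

Secant update: w_(k+1) = w_k − f(w_k)·(w_k − w_(k-1))/(f(w_k) − f(w_(k-1))).
f(w_0) = -6.237400, f(w_1) = 8.668400
w_2 = 4.730000 - (8.668400)·(4.730000 - 1.790000)/(8.668400 - (-6.237400)) = 3.020256; f(w_2) = -2.103423
w_3 = 3.020256 - (-2.103423)·(3.020256 - 4.730000)/(-2.103423 - (8.668400)) = 3.354119; f(w_3) = -0.459356

3.3541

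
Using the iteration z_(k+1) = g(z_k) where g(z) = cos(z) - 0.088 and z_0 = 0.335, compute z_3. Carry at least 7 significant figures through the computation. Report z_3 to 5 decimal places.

z_1 = g(0.335000) = 0.856410
z_2 = g(0.856410) = 0.567154
z_3 = g(0.567154) = 0.755434

0.75543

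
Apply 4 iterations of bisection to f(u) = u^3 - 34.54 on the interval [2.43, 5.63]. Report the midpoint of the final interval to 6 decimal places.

3.330000

f(2.430000) = -20.191093, f(5.630000) = 143.913547 (opposite signs)
step 1: m = 4.030000, f(m) = 30.910827 > 0 → root in [2.430000, 4.030000]
step 2: m = 3.230000, f(m) = -0.841733 < 0 → root in [3.230000, 4.030000]
step 3: m = 3.630000, f(m) = 13.292147 > 0 → root in [3.230000, 3.630000]
step 4: m = 3.430000, f(m) = 5.813607 > 0 → root in [3.230000, 3.430000]
Midpoint of [3.230000, 3.430000] = 3.330000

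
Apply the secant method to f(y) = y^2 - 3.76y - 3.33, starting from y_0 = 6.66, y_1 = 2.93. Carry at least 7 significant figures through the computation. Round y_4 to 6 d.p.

4.465279

f(y_0) = 15.984000, f(y_1) = -5.761900
y_2 = 2.930000 - (-5.761900)·(2.930000 - 6.660000)/(-5.761900 - (15.984000)) = 3.918319; f(y_2) = -2.709655
y_3 = 3.918319 - (-2.709655)·(3.918319 - 2.930000)/(-2.709655 - (-5.761900)) = 4.795708; f(y_3) = 1.636950
y_4 = 4.795708 - (1.636950)·(4.795708 - 3.918319)/(1.636950 - (-2.709655)) = 4.465279; f(y_4) = -0.180731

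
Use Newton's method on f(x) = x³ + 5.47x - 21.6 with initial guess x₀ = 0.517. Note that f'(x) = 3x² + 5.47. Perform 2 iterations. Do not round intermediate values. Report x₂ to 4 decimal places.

2.5369

x_0 = 0.517000: f = -18.633822, f' = 6.271867 → x_1 = 0.517000 - (-18.633822)/(6.271867) = 3.488017
x_1 = 3.488017: f = 39.915571, f' = 41.968781 → x_2 = 3.488017 - (39.915571)/(41.968781) = 2.536939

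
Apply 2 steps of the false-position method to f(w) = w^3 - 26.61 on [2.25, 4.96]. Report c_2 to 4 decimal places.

2.8154

f(2.250000) = -15.219375, f(4.960000) = 95.413936
step 1: c = 2.622804, f(c) = -8.567473 < 0 → new bracket [2.622804, 4.960000]
step 2: c = 2.815375, f(c) = -4.294384 < 0 → new bracket [2.815375, 4.960000]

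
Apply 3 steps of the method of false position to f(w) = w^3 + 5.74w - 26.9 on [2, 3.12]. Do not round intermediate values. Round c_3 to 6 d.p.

2.365783

f(2.000000) = -7.420000, f(3.120000) = 21.380128
step 1: c = 2.288554, f(c) = -1.777440 < 0 → new bracket [2.288554, 3.120000]
step 2: c = 2.352371, f(c) = -0.380190 < 0 → new bracket [2.352371, 3.120000]
step 3: c = 2.365783, f(c) = -0.079286 < 0 → new bracket [2.365783, 3.120000]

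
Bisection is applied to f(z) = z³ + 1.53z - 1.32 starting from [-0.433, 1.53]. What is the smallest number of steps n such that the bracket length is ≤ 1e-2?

8

Initial width b − a = 1.53 − -0.433 = 1.963000.
After n steps the width is (b−a)/2^n; need (b−a)/2^n ≤ 1e-2.
So n ≥ log₂(1.963000/1e-2) = log₂(196.3000) ≈ 7.6169.
Hence n = 8.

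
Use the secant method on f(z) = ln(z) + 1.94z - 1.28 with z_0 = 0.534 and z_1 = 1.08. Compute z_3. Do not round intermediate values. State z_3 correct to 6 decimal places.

f(z_0) = -0.871399, f(z_1) = 0.892161
z_2 = 1.080000 - (0.892161)·(1.080000 - 0.534000)/(0.892161 - (-0.871399)) = 0.803786; f(z_2) = 0.060923
z_3 = 0.803786 - (0.060923)·(0.803786 - 1.080000)/(0.060923 - (0.892161)) = 0.783542; f(z_3) = -0.003860

0.783542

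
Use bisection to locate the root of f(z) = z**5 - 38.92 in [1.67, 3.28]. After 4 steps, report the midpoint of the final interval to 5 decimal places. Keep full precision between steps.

2.12281

f(1.670000) = -25.930801, f(3.280000) = 340.717599 (opposite signs)
step 1: m = 2.475000, f(m) = 53.950122 > 0 → root in [1.670000, 2.475000]
step 2: m = 2.072500, f(m) = -0.683979 < 0 → root in [2.072500, 2.475000]
step 3: m = 2.273750, f(m) = 21.853404 > 0 → root in [2.072500, 2.273750]
step 4: m = 2.173125, f(m) = 9.544478 > 0 → root in [2.072500, 2.173125]
Midpoint of [2.072500, 2.173125] = 2.122812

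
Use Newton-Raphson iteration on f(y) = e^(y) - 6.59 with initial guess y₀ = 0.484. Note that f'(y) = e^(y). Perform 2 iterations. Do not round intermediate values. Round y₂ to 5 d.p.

y_0 = 0.484000: f = -4.967448, f' = 1.622552 → y_1 = 0.484000 - (-4.967448)/(1.622552) = 3.545504
y_1 = 3.545504: f = 28.067148, f' = 34.657148 → y_2 = 3.545504 - (28.067148)/(34.657148) = 2.735652

2.73565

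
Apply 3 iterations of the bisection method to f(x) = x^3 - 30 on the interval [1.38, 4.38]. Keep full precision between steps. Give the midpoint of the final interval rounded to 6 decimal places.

3.067500

f(1.380000) = -27.371928, f(4.380000) = 54.027672 (opposite signs)
step 1: m = 2.880000, f(m) = -6.112128 < 0 → root in [2.880000, 4.380000]
step 2: m = 3.630000, f(m) = 17.832147 > 0 → root in [2.880000, 3.630000]
step 3: m = 3.255000, f(m) = 4.486806 > 0 → root in [2.880000, 3.255000]
Midpoint of [2.880000, 3.255000] = 3.067500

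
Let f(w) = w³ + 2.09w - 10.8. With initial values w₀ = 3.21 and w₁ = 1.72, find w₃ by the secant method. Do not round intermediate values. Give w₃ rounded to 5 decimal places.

Secant update: w_(k+1) = w_k − f(w_k)·(w_k − w_(k-1))/(f(w_k) − f(w_(k-1))).
f(w_0) = 28.985061, f(w_1) = -2.116752
w_2 = 1.720000 - (-2.116752)·(1.720000 - 3.210000)/(-2.116752 - (28.985061)) = 1.821408; f(w_2) = -0.950692
w_3 = 1.821408 - (-0.950692)·(1.821408 - 1.720000)/(-0.950692 - (-2.116752)) = 1.904085; f(w_3) = 0.082879

1.90409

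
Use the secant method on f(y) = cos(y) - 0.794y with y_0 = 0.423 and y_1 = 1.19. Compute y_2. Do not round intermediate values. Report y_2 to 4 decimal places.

f(y_0) = 0.576000, f(y_1) = -0.573200
y_2 = 1.190000 - (-0.573200)·(1.190000 - 0.423000)/(-0.573200 - (0.576000)) = 0.807434; f(y_2) = 0.050252

0.8074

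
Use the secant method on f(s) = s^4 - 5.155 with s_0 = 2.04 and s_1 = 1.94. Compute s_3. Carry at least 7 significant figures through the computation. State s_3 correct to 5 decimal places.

Secant update: s_(k+1) = s_k − f(s_k)·(s_k − s_(k-1))/(f(s_k) − f(s_(k-1))).
f(s_0) = 12.163915, f(s_1) = 9.009685
s_2 = 1.940000 - (9.009685)·(1.940000 - 2.040000)/(9.009685 - (12.163915)) = 1.654362; f(s_2) = 2.335692
s_3 = 1.654362 - (2.335692)·(1.654362 - 1.940000)/(2.335692 - (9.009685)) = 1.554397; f(s_3) = 0.682784

1.55440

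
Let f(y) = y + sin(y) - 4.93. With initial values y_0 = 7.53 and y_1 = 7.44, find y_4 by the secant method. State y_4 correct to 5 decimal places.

5.59494

f(y_0) = 3.547975, f(y_1) = 3.425526
y_2 = 7.440000 - (3.425526)·(7.440000 - 7.530000)/(3.425526 - (3.547975)) = 4.922238; f(y_2) = -0.985825
y_3 = 4.922238 - (-0.985825)·(4.922238 - 7.440000)/(-0.985825 - (3.425526)) = 5.484894; f(y_3) = -0.161271
y_4 = 5.484894 - (-0.161271)·(5.484894 - 4.922238)/(-0.161271 - (-0.985825)) = 5.594941; f(y_4) = 0.029759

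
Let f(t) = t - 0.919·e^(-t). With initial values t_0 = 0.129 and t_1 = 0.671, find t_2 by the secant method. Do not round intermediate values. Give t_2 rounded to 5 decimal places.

0.54707

f(t_0) = -0.678777, f(t_1) = 0.201210
t_2 = 0.671000 - (0.201210)·(0.671000 - 0.129000)/(0.201210 - (-0.678777)) = 0.547071; f(t_2) = 0.015299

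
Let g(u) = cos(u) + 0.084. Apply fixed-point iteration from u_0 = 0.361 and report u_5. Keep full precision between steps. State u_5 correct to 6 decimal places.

0.847721

u_1 = g(0.361000) = 1.019544
u_2 = g(1.019544) = 0.607754
u_3 = g(0.607754) = 0.904932
u_4 = g(0.904932) = 0.701739
u_5 = g(0.701739) = 0.847721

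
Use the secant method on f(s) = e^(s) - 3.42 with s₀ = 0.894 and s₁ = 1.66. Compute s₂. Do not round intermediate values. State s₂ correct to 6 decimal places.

1.159395

f(s_0) = -0.975110, f(s_1) = 1.839311
s_2 = 1.660000 - (1.839311)·(1.660000 - 0.894000)/(1.839311 - (-0.975110)) = 1.159395; f(s_2) = -0.231995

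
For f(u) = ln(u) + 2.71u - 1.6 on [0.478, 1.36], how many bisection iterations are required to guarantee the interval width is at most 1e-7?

24

Initial width b − a = 1.36 − 0.478 = 0.882000.
After n steps the width is (b−a)/2^n; need (b−a)/2^n ≤ 1e-7.
So n ≥ log₂(0.882000/1e-7) = log₂(8820000.0000) ≈ 23.0723.
Hence n = 24.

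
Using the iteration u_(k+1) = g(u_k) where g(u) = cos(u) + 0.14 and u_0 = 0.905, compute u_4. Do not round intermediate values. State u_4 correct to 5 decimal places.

u_1 = g(0.905000) = 0.757686
u_2 = g(0.757686) = 0.866429
u_3 = g(0.866429) = 0.787552
u_4 = g(0.787552) = 0.845582

0.84558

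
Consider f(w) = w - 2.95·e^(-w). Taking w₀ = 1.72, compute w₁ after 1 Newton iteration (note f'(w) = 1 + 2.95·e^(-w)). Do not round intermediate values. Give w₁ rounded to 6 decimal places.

w_0 = 1.720000: f = 1.191755, f' = 1.528245 → w_1 = 1.720000 - (1.191755)/(1.528245) = 0.940181

0.940181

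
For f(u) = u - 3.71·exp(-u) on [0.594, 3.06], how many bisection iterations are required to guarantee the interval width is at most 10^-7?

Initial width b − a = 3.06 − 0.594 = 2.466000.
After n steps the width is (b−a)/2^n; need (b−a)/2^n ≤ 10^-7.
So n ≥ log₂(2.466000/10^-7) = log₂(24660000.0000) ≈ 24.5557.
Hence n = 25.

25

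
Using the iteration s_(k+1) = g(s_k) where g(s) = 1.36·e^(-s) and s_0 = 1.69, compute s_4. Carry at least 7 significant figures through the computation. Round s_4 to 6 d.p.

0.848267

s_1 = g(1.690000) = 0.250947
s_2 = g(0.250947) = 1.058167
s_3 = g(1.058167) = 0.472044
s_4 = g(0.472044) = 0.848267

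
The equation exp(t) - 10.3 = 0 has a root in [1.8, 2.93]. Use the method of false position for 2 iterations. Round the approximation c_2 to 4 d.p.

f(1.800000) = -4.250353, f(2.930000) = 8.427630
step 1: c = 2.178838, f(c) = -1.463970 < 0 → new bracket [2.178838, 2.930000]
step 2: c = 2.290011, f(c) = -0.424957 < 0 → new bracket [2.290011, 2.930000]

2.2900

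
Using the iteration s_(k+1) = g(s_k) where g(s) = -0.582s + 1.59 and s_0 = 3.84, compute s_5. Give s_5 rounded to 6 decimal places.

s_1 = g(3.840000) = -0.644880
s_2 = g(-0.644880) = 1.965320
s_3 = g(1.965320) = 0.446184
s_4 = g(0.446184) = 1.330321
s_5 = g(1.330321) = 0.815753

0.815753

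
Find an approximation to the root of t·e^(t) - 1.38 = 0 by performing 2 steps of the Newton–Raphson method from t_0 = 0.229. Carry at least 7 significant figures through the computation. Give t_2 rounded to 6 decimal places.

f'(t) = (t + 1)·e^(t)
t_0 = 0.229000: f = -1.092069, f' = 1.545273 → t_1 = 0.229000 - (-1.092069)/(1.545273) = 0.935716
t_1 = 0.935716: f = 1.005173, f' = 4.934210 → t_2 = 0.935716 - (1.005173)/(4.934210) = 0.732000

0.732000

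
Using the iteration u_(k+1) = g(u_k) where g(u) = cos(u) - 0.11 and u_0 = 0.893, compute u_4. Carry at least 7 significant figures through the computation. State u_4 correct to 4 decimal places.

u_1 = g(0.893000) = 0.517078
u_2 = g(0.517078) = 0.759267
u_3 = g(0.759267) = 0.615341
u_4 = g(0.615341) = 0.706577

0.7066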